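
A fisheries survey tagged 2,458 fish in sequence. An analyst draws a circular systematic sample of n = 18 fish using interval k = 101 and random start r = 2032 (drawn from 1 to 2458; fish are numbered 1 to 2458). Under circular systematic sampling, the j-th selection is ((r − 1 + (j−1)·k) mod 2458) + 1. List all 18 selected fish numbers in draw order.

Selection 1: 2032
Selection 2: 2032 + 101 = 2133
Selection 3: 2133 + 101 = 2234
Selection 4: 2234 + 101 = 2335
Selection 5: 2335 + 101 = 2436
Selection 6: 2436 + 101 = 2537 → 2537 − 2458 = 79
Selection 7: 79 + 101 = 180
Selection 8: 180 + 101 = 281
Selection 9: 281 + 101 = 382
Selection 10: 382 + 101 = 483
Selection 11: 483 + 101 = 584
Selection 12: 584 + 101 = 685
Selection 13: 685 + 101 = 786
Selection 14: 786 + 101 = 887
Selection 15: 887 + 101 = 988
Selection 16: 988 + 101 = 1089
Selection 17: 1089 + 101 = 1190
Selection 18: 1190 + 101 = 1291

2032, 2133, 2234, 2335, 2436, 79, 180, 281, 382, 483, 584, 685, 786, 887, 988, 1089, 1190, 1291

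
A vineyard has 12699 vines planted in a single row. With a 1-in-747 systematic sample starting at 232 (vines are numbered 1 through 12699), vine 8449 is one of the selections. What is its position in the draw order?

k = 747
position = (8449 − 232)/747 + 1 = 8217/747 + 1 = 11 + 1 = 12

12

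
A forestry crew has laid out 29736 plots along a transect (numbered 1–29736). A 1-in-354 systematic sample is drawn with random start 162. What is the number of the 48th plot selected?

16800

k = 354
48th selection = r + (48−1)·k = 162 + 47×354 = 162 + 16638 = 16800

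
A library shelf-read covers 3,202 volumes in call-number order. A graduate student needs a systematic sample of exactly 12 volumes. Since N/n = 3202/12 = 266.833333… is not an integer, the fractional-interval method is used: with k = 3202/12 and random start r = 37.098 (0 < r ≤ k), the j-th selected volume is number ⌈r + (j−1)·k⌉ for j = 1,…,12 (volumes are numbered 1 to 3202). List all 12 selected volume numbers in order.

j=1: r + 0k = 37.098 → ⌈·⌉ = 38
j=2: r + 1k = 303.931333… → ⌈·⌉ = 304
j=3: r + 2k = 570.764666… → ⌈·⌉ = 571
j=4: r + 3k = 837.598 → ⌈·⌉ = 838
j=5: r + 4k = 1104.431333… → ⌈·⌉ = 1105
j=6: r + 5k = 1371.264666… → ⌈·⌉ = 1372
j=7: r + 6k = 1638.098 → ⌈·⌉ = 1639
j=8: r + 7k = 1904.931333… → ⌈·⌉ = 1905
j=9: r + 8k = 2171.764666… → ⌈·⌉ = 2172
j=10: r + 9k = 2438.598 → ⌈·⌉ = 2439
j=11: r + 10k = 2705.431333… → ⌈·⌉ = 2706
j=12: r + 11k = 2972.264666… → ⌈·⌉ = 2973

38, 304, 571, 838, 1105, 1372, 1639, 1905, 2172, 2439, 2706, 2973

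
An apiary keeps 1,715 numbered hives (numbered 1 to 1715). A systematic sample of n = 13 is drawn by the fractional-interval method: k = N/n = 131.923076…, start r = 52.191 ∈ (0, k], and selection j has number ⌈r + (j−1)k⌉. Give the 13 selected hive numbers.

j=1: r + 0k = 52.191 → ⌈·⌉ = 53
j=2: r + 1k = 184.114076… → ⌈·⌉ = 185
j=3: r + 2k = 316.037153… → ⌈·⌉ = 317
j=4: r + 3k = 447.960230… → ⌈·⌉ = 448
j=5: r + 4k = 579.883307… → ⌈·⌉ = 580
j=6: r + 5k = 711.806384… → ⌈·⌉ = 712
j=7: r + 6k = 843.729461… → ⌈·⌉ = 844
j=8: r + 7k = 975.652538… → ⌈·⌉ = 976
j=9: r + 8k = 1107.575615… → ⌈·⌉ = 1108
j=10: r + 9k = 1239.498692… → ⌈·⌉ = 1240
j=11: r + 10k = 1371.421769… → ⌈·⌉ = 1372
j=12: r + 11k = 1503.344846… → ⌈·⌉ = 1504
j=13: r + 12k = 1635.267923… → ⌈·⌉ = 1636

53, 185, 317, 448, 580, 712, 844, 976, 1108, 1240, 1372, 1504, 1636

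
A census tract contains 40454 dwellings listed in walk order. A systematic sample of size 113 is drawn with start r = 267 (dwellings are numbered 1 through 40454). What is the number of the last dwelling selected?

k = 40454/113 = 358
113th selection = r + (113−1)·k = 267 + 112×358 = 267 + 40096 = 40363

40363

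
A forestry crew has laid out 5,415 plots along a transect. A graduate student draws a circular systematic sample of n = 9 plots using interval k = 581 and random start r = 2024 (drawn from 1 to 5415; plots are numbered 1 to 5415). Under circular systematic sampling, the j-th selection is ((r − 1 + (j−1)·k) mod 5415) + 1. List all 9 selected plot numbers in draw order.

2024, 2605, 3186, 3767, 4348, 4929, 95, 676, 1257

Selection 1: 2024
Selection 2: 2024 + 581 = 2605
Selection 3: 2605 + 581 = 3186
Selection 4: 3186 + 581 = 3767
Selection 5: 3767 + 581 = 4348
Selection 6: 4348 + 581 = 4929
Selection 7: 4929 + 581 = 5510 → 5510 − 5415 = 95
Selection 8: 95 + 581 = 676
Selection 9: 676 + 581 = 1257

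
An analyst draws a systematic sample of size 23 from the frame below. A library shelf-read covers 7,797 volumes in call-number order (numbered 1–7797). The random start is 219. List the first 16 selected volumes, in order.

k = N/n = 7797/23 = 339
volume 1: 219
volume 2: 219 + 339 = 558
volume 3: 558 + 339 = 897
volume 4: 897 + 339 = 1236
volume 5: 1236 + 339 = 1575
volume 6: 1575 + 339 = 1914
volume 7: 1914 + 339 = 2253
volume 8: 2253 + 339 = 2592
volume 9: 2592 + 339 = 2931
volume 10: 2931 + 339 = 3270
volume 11: 3270 + 339 = 3609
volume 12: 3609 + 339 = 3948
volume 13: 3948 + 339 = 4287
volume 14: 4287 + 339 = 4626
volume 15: 4626 + 339 = 4965
volume 16: 4965 + 339 = 5304

219, 558, 897, 1236, 1575, 1914, 2253, 2592, 2931, 3270, 3609, 3948, 4287, 4626, 4965, 5304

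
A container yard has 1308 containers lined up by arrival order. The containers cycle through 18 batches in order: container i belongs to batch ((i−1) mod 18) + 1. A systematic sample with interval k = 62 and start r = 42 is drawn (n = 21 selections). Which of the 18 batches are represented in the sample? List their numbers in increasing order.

Consecutive selections differ by k = 62, so their batch numbers differ by 62 mod 18 = 8.
gcd(62, 18) = 2, so the sample visits 18/2 = 9 distinct residues mod 18.
Start 42 is batch 6; the batches hit are 2, 4, 6, 8, 10, 12, 14, 16, 18.

2, 4, 6, 8, 10, 12, 14, 16, 18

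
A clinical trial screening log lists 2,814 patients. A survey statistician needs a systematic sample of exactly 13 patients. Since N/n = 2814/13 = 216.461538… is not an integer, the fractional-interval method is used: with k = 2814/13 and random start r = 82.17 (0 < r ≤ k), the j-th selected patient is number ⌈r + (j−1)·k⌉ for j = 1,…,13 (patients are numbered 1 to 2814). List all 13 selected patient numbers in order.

j=1: r + 0k = 82.17 → ⌈·⌉ = 83
j=2: r + 1k = 298.631538… → ⌈·⌉ = 299
j=3: r + 2k = 515.093076… → ⌈·⌉ = 516
j=4: r + 3k = 731.554615… → ⌈·⌉ = 732
j=5: r + 4k = 948.016153… → ⌈·⌉ = 949
j=6: r + 5k = 1164.477692… → ⌈·⌉ = 1165
j=7: r + 6k = 1380.939230… → ⌈·⌉ = 1381
j=8: r + 7k = 1597.400769… → ⌈·⌉ = 1598
j=9: r + 8k = 1813.862307… → ⌈·⌉ = 1814
j=10: r + 9k = 2030.323846… → ⌈·⌉ = 2031
j=11: r + 10k = 2246.785384… → ⌈·⌉ = 2247
j=12: r + 11k = 2463.246923… → ⌈·⌉ = 2464
j=13: r + 12k = 2679.708461… → ⌈·⌉ = 2680

83, 299, 516, 732, 949, 1165, 1381, 1598, 1814, 2031, 2247, 2464, 2680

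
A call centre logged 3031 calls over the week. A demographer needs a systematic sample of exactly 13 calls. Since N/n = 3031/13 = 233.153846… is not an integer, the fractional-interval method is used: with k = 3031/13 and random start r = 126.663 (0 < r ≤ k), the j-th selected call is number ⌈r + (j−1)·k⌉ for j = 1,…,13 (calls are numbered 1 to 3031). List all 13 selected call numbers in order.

127, 360, 593, 827, 1060, 1293, 1526, 1759, 1992, 2226, 2459, 2692, 2925

j=1: r + 0k = 126.663 → ⌈·⌉ = 127
j=2: r + 1k = 359.816846… → ⌈·⌉ = 360
j=3: r + 2k = 592.970692… → ⌈·⌉ = 593
j=4: r + 3k = 826.124538… → ⌈·⌉ = 827
j=5: r + 4k = 1059.278384… → ⌈·⌉ = 1060
j=6: r + 5k = 1292.432230… → ⌈·⌉ = 1293
j=7: r + 6k = 1525.586076… → ⌈·⌉ = 1526
j=8: r + 7k = 1758.739923… → ⌈·⌉ = 1759
j=9: r + 8k = 1991.893769… → ⌈·⌉ = 1992
j=10: r + 9k = 2225.047615… → ⌈·⌉ = 2226
j=11: r + 10k = 2458.201461… → ⌈·⌉ = 2459
j=12: r + 11k = 2691.355307… → ⌈·⌉ = 2692
j=13: r + 12k = 2924.509153… → ⌈·⌉ = 2925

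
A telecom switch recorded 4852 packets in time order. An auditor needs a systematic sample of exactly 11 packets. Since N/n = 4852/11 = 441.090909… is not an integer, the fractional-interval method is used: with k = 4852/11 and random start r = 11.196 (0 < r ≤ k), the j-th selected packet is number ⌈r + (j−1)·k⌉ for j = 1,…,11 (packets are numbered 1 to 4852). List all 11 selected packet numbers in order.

j=1: r + 0k = 11.196 → ⌈·⌉ = 12
j=2: r + 1k = 452.286909… → ⌈·⌉ = 453
j=3: r + 2k = 893.377818… → ⌈·⌉ = 894
j=4: r + 3k = 1334.468727… → ⌈·⌉ = 1335
j=5: r + 4k = 1775.559636… → ⌈·⌉ = 1776
j=6: r + 5k = 2216.650545… → ⌈·⌉ = 2217
j=7: r + 6k = 2657.741454… → ⌈·⌉ = 2658
j=8: r + 7k = 3098.832363… → ⌈·⌉ = 3099
j=9: r + 8k = 3539.923272… → ⌈·⌉ = 3540
j=10: r + 9k = 3981.014181… → ⌈·⌉ = 3982
j=11: r + 10k = 4422.105090… → ⌈·⌉ = 4423

12, 453, 894, 1335, 1776, 2217, 2658, 3099, 3540, 3982, 4423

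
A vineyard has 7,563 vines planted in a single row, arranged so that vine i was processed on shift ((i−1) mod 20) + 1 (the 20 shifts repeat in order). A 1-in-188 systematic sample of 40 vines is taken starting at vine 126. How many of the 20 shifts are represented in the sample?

Consecutive selections differ by k = 188, so their shift numbers differ by 188 mod 20 = 8.
gcd(188, 20) = 4, so the sample visits 20/4 = 5 distinct residues mod 20.
Start 126 is shift 6; the shifts hit are 2, 6, 10, 14, 18.

5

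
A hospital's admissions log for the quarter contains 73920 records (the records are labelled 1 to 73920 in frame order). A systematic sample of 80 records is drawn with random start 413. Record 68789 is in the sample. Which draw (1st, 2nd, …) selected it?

k = 73920/80 = 924
position = (68789 − 413)/924 + 1 = 68376/924 + 1 = 74 + 1 = 75

75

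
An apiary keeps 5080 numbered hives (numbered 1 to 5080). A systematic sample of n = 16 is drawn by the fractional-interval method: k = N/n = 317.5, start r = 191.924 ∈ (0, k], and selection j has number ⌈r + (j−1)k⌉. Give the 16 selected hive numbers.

192, 510, 827, 1145, 1462, 1780, 2097, 2415, 2732, 3050, 3367, 3685, 4002, 4320, 4637, 4955

j=1: r + 0k = 191.924 → ⌈·⌉ = 192
j=2: r + 1k = 509.424 → ⌈·⌉ = 510
j=3: r + 2k = 826.924 → ⌈·⌉ = 827
j=4: r + 3k = 1144.424 → ⌈·⌉ = 1145
j=5: r + 4k = 1461.924 → ⌈·⌉ = 1462
j=6: r + 5k = 1779.424 → ⌈·⌉ = 1780
j=7: r + 6k = 2096.924 → ⌈·⌉ = 2097
j=8: r + 7k = 2414.424 → ⌈·⌉ = 2415
j=9: r + 8k = 2731.924 → ⌈·⌉ = 2732
j=10: r + 9k = 3049.424 → ⌈·⌉ = 3050
j=11: r + 10k = 3366.924 → ⌈·⌉ = 3367
j=12: r + 11k = 3684.424 → ⌈·⌉ = 3685
j=13: r + 12k = 4001.924 → ⌈·⌉ = 4002
j=14: r + 13k = 4319.424 → ⌈·⌉ = 4320
j=15: r + 14k = 4636.924 → ⌈·⌉ = 4637
j=16: r + 15k = 4954.424 → ⌈·⌉ = 4955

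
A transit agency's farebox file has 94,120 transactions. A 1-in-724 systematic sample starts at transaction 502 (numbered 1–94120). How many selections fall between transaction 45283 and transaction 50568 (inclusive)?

8

k = 724
First selection ≥ 45283: 502 + ⌈(45283−502)/724⌉·724 = 502 + 62×724 = 45390
Last selection ≤ 50568: 502 + ⌊(50568−502)/724⌋·724 = 502 + 69×724 = 50458
Count = 69 − 62 + 1 = 8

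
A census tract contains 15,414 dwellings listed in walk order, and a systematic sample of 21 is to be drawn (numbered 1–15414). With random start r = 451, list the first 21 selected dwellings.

451, 1185, 1919, 2653, 3387, 4121, 4855, 5589, 6323, 7057, 7791, 8525, 9259, 9993, 10727, 11461, 12195, 12929, 13663, 14397, 15131

k = N/n = 15414/21 = 734
dwelling 1: 451
dwelling 2: 451 + 734 = 1185
dwelling 3: 1185 + 734 = 1919
dwelling 4: 1919 + 734 = 2653
dwelling 5: 2653 + 734 = 3387
dwelling 6: 3387 + 734 = 4121
dwelling 7: 4121 + 734 = 4855
dwelling 8: 4855 + 734 = 5589
dwelling 9: 5589 + 734 = 6323
dwelling 10: 6323 + 734 = 7057
dwelling 11: 7057 + 734 = 7791
dwelling 12: 7791 + 734 = 8525
dwelling 13: 8525 + 734 = 9259
dwelling 14: 9259 + 734 = 9993
dwelling 15: 9993 + 734 = 10727
dwelling 16: 10727 + 734 = 11461
dwelling 17: 11461 + 734 = 12195
dwelling 18: 12195 + 734 = 12929
dwelling 19: 12929 + 734 = 13663
dwelling 20: 13663 + 734 = 14397
dwelling 21: 14397 + 734 = 15131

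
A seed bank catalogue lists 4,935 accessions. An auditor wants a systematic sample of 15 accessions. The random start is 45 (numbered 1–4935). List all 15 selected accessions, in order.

45, 374, 703, 1032, 1361, 1690, 2019, 2348, 2677, 3006, 3335, 3664, 3993, 4322, 4651

k = N/n = 4935/15 = 329
accession 1: 45
accession 2: 45 + 329 = 374
accession 3: 374 + 329 = 703
accession 4: 703 + 329 = 1032
accession 5: 1032 + 329 = 1361
accession 6: 1361 + 329 = 1690
accession 7: 1690 + 329 = 2019
accession 8: 2019 + 329 = 2348
accession 9: 2348 + 329 = 2677
accession 10: 2677 + 329 = 3006
accession 11: 3006 + 329 = 3335
accession 12: 3335 + 329 = 3664
accession 13: 3664 + 329 = 3993
accession 14: 3993 + 329 = 4322
accession 15: 4322 + 329 = 4651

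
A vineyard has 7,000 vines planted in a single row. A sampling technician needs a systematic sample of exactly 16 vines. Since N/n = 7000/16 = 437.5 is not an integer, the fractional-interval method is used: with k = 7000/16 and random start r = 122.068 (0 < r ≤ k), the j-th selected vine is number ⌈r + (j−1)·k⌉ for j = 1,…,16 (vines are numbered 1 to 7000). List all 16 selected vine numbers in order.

j=1: r + 0k = 122.068 → ⌈·⌉ = 123
j=2: r + 1k = 559.568 → ⌈·⌉ = 560
j=3: r + 2k = 997.068 → ⌈·⌉ = 998
j=4: r + 3k = 1434.568 → ⌈·⌉ = 1435
j=5: r + 4k = 1872.068 → ⌈·⌉ = 1873
j=6: r + 5k = 2309.568 → ⌈·⌉ = 2310
j=7: r + 6k = 2747.068 → ⌈·⌉ = 2748
j=8: r + 7k = 3184.568 → ⌈·⌉ = 3185
j=9: r + 8k = 3622.068 → ⌈·⌉ = 3623
j=10: r + 9k = 4059.568 → ⌈·⌉ = 4060
j=11: r + 10k = 4497.068 → ⌈·⌉ = 4498
j=12: r + 11k = 4934.568 → ⌈·⌉ = 4935
j=13: r + 12k = 5372.068 → ⌈·⌉ = 5373
j=14: r + 13k = 5809.568 → ⌈·⌉ = 5810
j=15: r + 14k = 6247.068 → ⌈·⌉ = 6248
j=16: r + 15k = 6684.568 → ⌈·⌉ = 6685

123, 560, 998, 1435, 1873, 2310, 2748, 3185, 3623, 4060, 4498, 4935, 5373, 5810, 6248, 6685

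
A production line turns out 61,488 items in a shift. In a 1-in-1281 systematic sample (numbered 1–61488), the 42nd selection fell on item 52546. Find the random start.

25

k = 1281
r = 52546 − (42−1)×1281 = 52546 − 52521 = 25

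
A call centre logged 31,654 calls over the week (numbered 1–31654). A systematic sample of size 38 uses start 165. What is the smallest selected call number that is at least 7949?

k = 31654/38 = 833
Steps past start: ⌈(7949 − 165)/833⌉ = ⌈7784/833⌉ = 10
Selected call: 165 + 10×833 = 8495

8495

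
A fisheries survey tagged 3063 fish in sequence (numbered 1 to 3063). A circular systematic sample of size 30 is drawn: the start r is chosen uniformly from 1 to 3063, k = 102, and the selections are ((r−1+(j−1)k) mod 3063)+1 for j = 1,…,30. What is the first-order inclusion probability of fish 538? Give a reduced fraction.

For each position j, as r ranges over 1…3063 the j-th selection hits every fish exactly once, so fish 538 is selected for exactly 30 of the 3063 starts.
Inclusion probability = 30/3063 = 10/1021.

10/1021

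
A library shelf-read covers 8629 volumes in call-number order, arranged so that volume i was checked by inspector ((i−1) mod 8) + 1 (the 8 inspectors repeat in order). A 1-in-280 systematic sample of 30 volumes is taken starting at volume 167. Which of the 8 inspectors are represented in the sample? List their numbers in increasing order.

Consecutive selections differ by k = 280, so their inspector numbers differ by 280 mod 8 = 0.
gcd(280, 8) = 8, so the sample visits 8/8 = 1 distinct residues mod 8.
Start 167 is inspector 7; the inspectors hit are 7.

7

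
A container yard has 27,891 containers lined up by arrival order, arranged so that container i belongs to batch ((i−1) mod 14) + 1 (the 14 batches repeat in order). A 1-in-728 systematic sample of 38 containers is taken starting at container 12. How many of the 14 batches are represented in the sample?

1

Consecutive selections differ by k = 728, so their batch numbers differ by 728 mod 14 = 0.
gcd(728, 14) = 14, so the sample visits 14/14 = 1 distinct residues mod 14.
Start 12 is batch 12; the batches hit are 12.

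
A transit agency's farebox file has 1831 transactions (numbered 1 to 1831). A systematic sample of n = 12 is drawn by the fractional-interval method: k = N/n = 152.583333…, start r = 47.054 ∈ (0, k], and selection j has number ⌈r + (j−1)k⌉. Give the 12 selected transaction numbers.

48, 200, 353, 505, 658, 810, 963, 1116, 1268, 1421, 1573, 1726

j=1: r + 0k = 47.054 → ⌈·⌉ = 48
j=2: r + 1k = 199.637333… → ⌈·⌉ = 200
j=3: r + 2k = 352.220666… → ⌈·⌉ = 353
j=4: r + 3k = 504.804 → ⌈·⌉ = 505
j=5: r + 4k = 657.387333… → ⌈·⌉ = 658
j=6: r + 5k = 809.970666… → ⌈·⌉ = 810
j=7: r + 6k = 962.554 → ⌈·⌉ = 963
j=8: r + 7k = 1115.137333… → ⌈·⌉ = 1116
j=9: r + 8k = 1267.720666… → ⌈·⌉ = 1268
j=10: r + 9k = 1420.304 → ⌈·⌉ = 1421
j=11: r + 10k = 1572.887333… → ⌈·⌉ = 1573
j=12: r + 11k = 1725.470666… → ⌈·⌉ = 1726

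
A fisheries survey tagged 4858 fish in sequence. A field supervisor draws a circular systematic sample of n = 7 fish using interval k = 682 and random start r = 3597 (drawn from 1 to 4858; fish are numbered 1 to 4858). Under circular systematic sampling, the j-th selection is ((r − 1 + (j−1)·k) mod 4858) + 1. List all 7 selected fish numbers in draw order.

Selection 1: 3597
Selection 2: 3597 + 682 = 4279
Selection 3: 4279 + 682 = 4961 → 4961 − 4858 = 103
Selection 4: 103 + 682 = 785
Selection 5: 785 + 682 = 1467
Selection 6: 1467 + 682 = 2149
Selection 7: 2149 + 682 = 2831

3597, 4279, 103, 785, 1467, 2149, 2831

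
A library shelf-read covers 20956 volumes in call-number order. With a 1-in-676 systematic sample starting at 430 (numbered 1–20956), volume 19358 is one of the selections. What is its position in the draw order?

29

k = 676
position = (19358 − 430)/676 + 1 = 18928/676 + 1 = 28 + 1 = 29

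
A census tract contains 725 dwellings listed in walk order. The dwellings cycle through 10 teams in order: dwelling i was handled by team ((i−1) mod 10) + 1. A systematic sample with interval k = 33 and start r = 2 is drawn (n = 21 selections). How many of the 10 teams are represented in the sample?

Consecutive selections differ by k = 33, so their team numbers differ by 33 mod 10 = 3.
gcd(33, 10) = 1, so the sample visits 10/1 = 10 distinct residues mod 10.
Start 2 is team 2; the teams hit are 1, 2, 3, 4, 5, 6, 7, 8, 9, 10.

10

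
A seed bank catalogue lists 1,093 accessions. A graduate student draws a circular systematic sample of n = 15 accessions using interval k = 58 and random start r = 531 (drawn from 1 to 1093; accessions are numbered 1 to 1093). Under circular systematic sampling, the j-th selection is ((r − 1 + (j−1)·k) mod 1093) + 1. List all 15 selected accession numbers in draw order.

531, 589, 647, 705, 763, 821, 879, 937, 995, 1053, 18, 76, 134, 192, 250

Selection 1: 531
Selection 2: 531 + 58 = 589
Selection 3: 589 + 58 = 647
Selection 4: 647 + 58 = 705
Selection 5: 705 + 58 = 763
Selection 6: 763 + 58 = 821
Selection 7: 821 + 58 = 879
Selection 8: 879 + 58 = 937
Selection 9: 937 + 58 = 995
Selection 10: 995 + 58 = 1053
Selection 11: 1053 + 58 = 1111 → 1111 − 1093 = 18
Selection 12: 18 + 58 = 76
Selection 13: 76 + 58 = 134
Selection 14: 134 + 58 = 192
Selection 15: 192 + 58 = 250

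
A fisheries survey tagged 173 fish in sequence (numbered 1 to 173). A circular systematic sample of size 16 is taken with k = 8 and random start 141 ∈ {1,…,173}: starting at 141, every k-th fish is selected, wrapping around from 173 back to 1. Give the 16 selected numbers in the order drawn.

Selection 1: 141
Selection 2: 141 + 8 = 149
Selection 3: 149 + 8 = 157
Selection 4: 157 + 8 = 165
Selection 5: 165 + 8 = 173
Selection 6: 173 + 8 = 181 → 181 − 173 = 8
Selection 7: 8 + 8 = 16
Selection 8: 16 + 8 = 24
Selection 9: 24 + 8 = 32
Selection 10: 32 + 8 = 40
Selection 11: 40 + 8 = 48
Selection 12: 48 + 8 = 56
Selection 13: 56 + 8 = 64
Selection 14: 64 + 8 = 72
Selection 15: 72 + 8 = 80
Selection 16: 80 + 8 = 88

141, 149, 157, 165, 173, 8, 16, 24, 32, 40, 48, 56, 64, 72, 80, 88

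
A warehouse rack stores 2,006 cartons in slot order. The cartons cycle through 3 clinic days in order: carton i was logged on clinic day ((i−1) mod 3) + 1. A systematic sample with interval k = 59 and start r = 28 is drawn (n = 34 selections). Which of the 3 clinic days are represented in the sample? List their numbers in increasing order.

Consecutive selections differ by k = 59, so their clinic day numbers differ by 59 mod 3 = 2.
gcd(59, 3) = 1, so the sample visits 3/1 = 3 distinct residues mod 3.
Start 28 is clinic day 1; the clinic days hit are 1, 2, 3.

1, 2, 3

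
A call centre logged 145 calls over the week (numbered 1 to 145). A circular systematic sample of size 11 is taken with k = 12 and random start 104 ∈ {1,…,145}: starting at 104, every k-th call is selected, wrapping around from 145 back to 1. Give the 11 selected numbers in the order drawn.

Selection 1: 104
Selection 2: 104 + 12 = 116
Selection 3: 116 + 12 = 128
Selection 4: 128 + 12 = 140
Selection 5: 140 + 12 = 152 → 152 − 145 = 7
Selection 6: 7 + 12 = 19
Selection 7: 19 + 12 = 31
Selection 8: 31 + 12 = 43
Selection 9: 43 + 12 = 55
Selection 10: 55 + 12 = 67
Selection 11: 67 + 12 = 79

104, 116, 128, 140, 7, 19, 31, 43, 55, 67, 79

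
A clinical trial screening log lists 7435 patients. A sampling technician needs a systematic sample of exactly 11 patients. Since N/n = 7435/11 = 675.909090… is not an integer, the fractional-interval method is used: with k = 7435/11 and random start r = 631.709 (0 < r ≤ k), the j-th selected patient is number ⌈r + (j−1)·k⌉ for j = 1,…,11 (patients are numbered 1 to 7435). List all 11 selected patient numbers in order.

632, 1308, 1984, 2660, 3336, 4012, 4688, 5364, 6039, 6715, 7391

j=1: r + 0k = 631.709 → ⌈·⌉ = 632
j=2: r + 1k = 1307.618090… → ⌈·⌉ = 1308
j=3: r + 2k = 1983.527181… → ⌈·⌉ = 1984
j=4: r + 3k = 2659.436272… → ⌈·⌉ = 2660
j=5: r + 4k = 3335.345363… → ⌈·⌉ = 3336
j=6: r + 5k = 4011.254454… → ⌈·⌉ = 4012
j=7: r + 6k = 4687.163545… → ⌈·⌉ = 4688
j=8: r + 7k = 5363.072636… → ⌈·⌉ = 5364
j=9: r + 8k = 6038.981727… → ⌈·⌉ = 6039
j=10: r + 9k = 6714.890818… → ⌈·⌉ = 6715
j=11: r + 10k = 7390.799909… → ⌈·⌉ = 7391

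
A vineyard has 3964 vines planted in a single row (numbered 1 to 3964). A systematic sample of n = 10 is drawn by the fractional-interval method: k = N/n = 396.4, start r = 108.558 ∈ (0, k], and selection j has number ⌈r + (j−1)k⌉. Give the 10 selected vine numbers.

109, 505, 902, 1298, 1695, 2091, 2487, 2884, 3280, 3677

j=1: r + 0k = 108.558 → ⌈·⌉ = 109
j=2: r + 1k = 504.958 → ⌈·⌉ = 505
j=3: r + 2k = 901.358 → ⌈·⌉ = 902
j=4: r + 3k = 1297.758 → ⌈·⌉ = 1298
j=5: r + 4k = 1694.158 → ⌈·⌉ = 1695
j=6: r + 5k = 2090.558 → ⌈·⌉ = 2091
j=7: r + 6k = 2486.958 → ⌈·⌉ = 2487
j=8: r + 7k = 2883.358 → ⌈·⌉ = 2884
j=9: r + 8k = 3279.758 → ⌈·⌉ = 3280
j=10: r + 9k = 3676.158 → ⌈·⌉ = 3677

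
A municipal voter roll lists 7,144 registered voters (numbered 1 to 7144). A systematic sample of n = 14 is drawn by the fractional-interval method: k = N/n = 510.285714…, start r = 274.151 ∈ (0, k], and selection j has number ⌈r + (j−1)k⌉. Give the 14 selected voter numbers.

j=1: r + 0k = 274.151 → ⌈·⌉ = 275
j=2: r + 1k = 784.436714… → ⌈·⌉ = 785
j=3: r + 2k = 1294.722428… → ⌈·⌉ = 1295
j=4: r + 3k = 1805.008142… → ⌈·⌉ = 1806
j=5: r + 4k = 2315.293857… → ⌈·⌉ = 2316
j=6: r + 5k = 2825.579571… → ⌈·⌉ = 2826
j=7: r + 6k = 3335.865285… → ⌈·⌉ = 3336
j=8: r + 7k = 3846.151 → ⌈·⌉ = 3847
j=9: r + 8k = 4356.436714… → ⌈·⌉ = 4357
j=10: r + 9k = 4866.722428… → ⌈·⌉ = 4867
j=11: r + 10k = 5377.008142… → ⌈·⌉ = 5378
j=12: r + 11k = 5887.293857… → ⌈·⌉ = 5888
j=13: r + 12k = 6397.579571… → ⌈·⌉ = 6398
j=14: r + 13k = 6907.865285… → ⌈·⌉ = 6908

275, 785, 1295, 1806, 2316, 2826, 3336, 3847, 4357, 4867, 5378, 5888, 6398, 6908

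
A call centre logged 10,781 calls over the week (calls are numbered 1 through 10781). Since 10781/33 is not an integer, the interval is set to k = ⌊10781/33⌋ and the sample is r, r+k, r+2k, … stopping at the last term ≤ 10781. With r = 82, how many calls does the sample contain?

33

k = ⌊10781/33⌋ = 326
Achieved size = ⌊(10781 − 82)/326⌋ + 1 = ⌊10699/326⌋ + 1 = 32 + 1 = 33
(last selection: 82 + 32×326 = 10514 ≤ 10781; next would be 10840 > 10781)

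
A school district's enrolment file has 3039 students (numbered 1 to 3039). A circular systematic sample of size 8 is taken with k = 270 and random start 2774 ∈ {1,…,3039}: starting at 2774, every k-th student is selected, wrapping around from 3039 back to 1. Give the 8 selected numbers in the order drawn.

Selection 1: 2774
Selection 2: 2774 + 270 = 3044 → 3044 − 3039 = 5
Selection 3: 5 + 270 = 275
Selection 4: 275 + 270 = 545
Selection 5: 545 + 270 = 815
Selection 6: 815 + 270 = 1085
Selection 7: 1085 + 270 = 1355
Selection 8: 1355 + 270 = 1625

2774, 5, 275, 545, 815, 1085, 1355, 1625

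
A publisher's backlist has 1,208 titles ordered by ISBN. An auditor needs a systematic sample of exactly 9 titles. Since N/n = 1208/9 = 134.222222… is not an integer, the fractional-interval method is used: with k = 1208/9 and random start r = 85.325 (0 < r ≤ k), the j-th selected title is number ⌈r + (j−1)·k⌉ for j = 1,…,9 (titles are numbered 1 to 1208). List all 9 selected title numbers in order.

86, 220, 354, 488, 623, 757, 891, 1025, 1160

j=1: r + 0k = 85.325 → ⌈·⌉ = 86
j=2: r + 1k = 219.547222… → ⌈·⌉ = 220
j=3: r + 2k = 353.769444… → ⌈·⌉ = 354
j=4: r + 3k = 487.991666… → ⌈·⌉ = 488
j=5: r + 4k = 622.213888… → ⌈·⌉ = 623
j=6: r + 5k = 756.436111… → ⌈·⌉ = 757
j=7: r + 6k = 890.658333… → ⌈·⌉ = 891
j=8: r + 7k = 1024.880555… → ⌈·⌉ = 1025
j=9: r + 8k = 1159.102777… → ⌈·⌉ = 1160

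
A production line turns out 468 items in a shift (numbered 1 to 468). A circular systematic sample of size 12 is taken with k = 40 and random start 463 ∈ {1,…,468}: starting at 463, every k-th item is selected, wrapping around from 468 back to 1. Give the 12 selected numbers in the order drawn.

Selection 1: 463
Selection 2: 463 + 40 = 503 → 503 − 468 = 35
Selection 3: 35 + 40 = 75
Selection 4: 75 + 40 = 115
Selection 5: 115 + 40 = 155
Selection 6: 155 + 40 = 195
Selection 7: 195 + 40 = 235
Selection 8: 235 + 40 = 275
Selection 9: 275 + 40 = 315
Selection 10: 315 + 40 = 355
Selection 11: 355 + 40 = 395
Selection 12: 395 + 40 = 435

463, 35, 75, 115, 155, 195, 235, 275, 315, 355, 395, 435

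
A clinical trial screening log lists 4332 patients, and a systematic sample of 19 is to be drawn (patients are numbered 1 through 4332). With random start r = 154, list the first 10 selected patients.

k = N/n = 4332/19 = 228
patient 1: 154
patient 2: 154 + 228 = 382
patient 3: 382 + 228 = 610
patient 4: 610 + 228 = 838
patient 5: 838 + 228 = 1066
patient 6: 1066 + 228 = 1294
patient 7: 1294 + 228 = 1522
patient 8: 1522 + 228 = 1750
patient 9: 1750 + 228 = 1978
patient 10: 1978 + 228 = 2206

154, 382, 610, 838, 1066, 1294, 1522, 1750, 1978, 2206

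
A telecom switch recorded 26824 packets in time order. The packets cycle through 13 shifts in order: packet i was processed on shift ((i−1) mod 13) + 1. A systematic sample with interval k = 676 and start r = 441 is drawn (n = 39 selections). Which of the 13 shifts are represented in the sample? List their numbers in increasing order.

Consecutive selections differ by k = 676, so their shift numbers differ by 676 mod 13 = 0.
gcd(676, 13) = 13, so the sample visits 13/13 = 1 distinct residues mod 13.
Start 441 is shift 12; the shifts hit are 12.

12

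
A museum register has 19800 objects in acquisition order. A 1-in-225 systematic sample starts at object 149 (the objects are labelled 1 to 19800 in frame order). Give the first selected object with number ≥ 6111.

6224

k = 225
Steps past start: ⌈(6111 − 149)/225⌉ = ⌈5962/225⌉ = 27
Selected object: 149 + 27×225 = 6224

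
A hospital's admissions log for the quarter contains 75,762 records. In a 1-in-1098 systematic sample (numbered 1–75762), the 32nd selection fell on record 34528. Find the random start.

k = 1098
r = 34528 − (32−1)×1098 = 34528 − 34038 = 490

490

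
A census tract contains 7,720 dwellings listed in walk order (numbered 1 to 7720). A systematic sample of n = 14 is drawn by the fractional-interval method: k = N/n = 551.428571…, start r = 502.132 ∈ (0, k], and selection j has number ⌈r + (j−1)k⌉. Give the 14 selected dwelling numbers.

j=1: r + 0k = 502.132 → ⌈·⌉ = 503
j=2: r + 1k = 1053.560571… → ⌈·⌉ = 1054
j=3: r + 2k = 1604.989142… → ⌈·⌉ = 1605
j=4: r + 3k = 2156.417714… → ⌈·⌉ = 2157
j=5: r + 4k = 2707.846285… → ⌈·⌉ = 2708
j=6: r + 5k = 3259.274857… → ⌈·⌉ = 3260
j=7: r + 6k = 3810.703428… → ⌈·⌉ = 3811
j=8: r + 7k = 4362.132 → ⌈·⌉ = 4363
j=9: r + 8k = 4913.560571… → ⌈·⌉ = 4914
j=10: r + 9k = 5464.989142… → ⌈·⌉ = 5465
j=11: r + 10k = 6016.417714… → ⌈·⌉ = 6017
j=12: r + 11k = 6567.846285… → ⌈·⌉ = 6568
j=13: r + 12k = 7119.274857… → ⌈·⌉ = 7120
j=14: r + 13k = 7670.703428… → ⌈·⌉ = 7671

503, 1054, 1605, 2157, 2708, 3260, 3811, 4363, 4914, 5465, 6017, 6568, 7120, 7671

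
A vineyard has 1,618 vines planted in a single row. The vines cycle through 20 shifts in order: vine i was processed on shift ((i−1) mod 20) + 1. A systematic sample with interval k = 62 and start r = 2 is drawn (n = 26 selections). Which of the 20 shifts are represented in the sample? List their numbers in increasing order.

2, 4, 6, 8, 10, 12, 14, 16, 18, 20

Consecutive selections differ by k = 62, so their shift numbers differ by 62 mod 20 = 2.
gcd(62, 20) = 2, so the sample visits 20/2 = 10 distinct residues mod 20.
Start 2 is shift 2; the shifts hit are 2, 4, 6, 8, 10, 12, 14, 16, 18, 20.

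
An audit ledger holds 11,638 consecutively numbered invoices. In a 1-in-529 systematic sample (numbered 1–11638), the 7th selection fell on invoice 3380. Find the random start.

k = 529
r = 3380 − (7−1)×529 = 3380 − 3174 = 206

206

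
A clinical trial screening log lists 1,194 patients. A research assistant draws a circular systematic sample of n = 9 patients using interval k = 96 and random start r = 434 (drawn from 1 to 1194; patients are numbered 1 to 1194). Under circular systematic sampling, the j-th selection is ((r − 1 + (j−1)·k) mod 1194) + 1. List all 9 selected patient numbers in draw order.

434, 530, 626, 722, 818, 914, 1010, 1106, 8

Selection 1: 434
Selection 2: 434 + 96 = 530
Selection 3: 530 + 96 = 626
Selection 4: 626 + 96 = 722
Selection 5: 722 + 96 = 818
Selection 6: 818 + 96 = 914
Selection 7: 914 + 96 = 1010
Selection 8: 1010 + 96 = 1106
Selection 9: 1106 + 96 = 1202 → 1202 − 1194 = 8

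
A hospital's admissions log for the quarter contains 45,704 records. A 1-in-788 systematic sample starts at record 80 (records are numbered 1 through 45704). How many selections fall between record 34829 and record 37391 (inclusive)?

k = 788
First selection ≥ 34829: 80 + ⌈(34829−80)/788⌉·788 = 80 + 45×788 = 35540
Last selection ≤ 37391: 80 + ⌊(37391−80)/788⌋·788 = 80 + 47×788 = 37116
Count = 47 − 45 + 1 = 3

3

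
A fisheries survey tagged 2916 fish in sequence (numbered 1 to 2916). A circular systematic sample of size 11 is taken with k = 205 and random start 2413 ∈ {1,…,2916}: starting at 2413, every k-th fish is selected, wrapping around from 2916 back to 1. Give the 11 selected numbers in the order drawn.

2413, 2618, 2823, 112, 317, 522, 727, 932, 1137, 1342, 1547

Selection 1: 2413
Selection 2: 2413 + 205 = 2618
Selection 3: 2618 + 205 = 2823
Selection 4: 2823 + 205 = 3028 → 3028 − 2916 = 112
Selection 5: 112 + 205 = 317
Selection 6: 317 + 205 = 522
Selection 7: 522 + 205 = 727
Selection 8: 727 + 205 = 932
Selection 9: 932 + 205 = 1137
Selection 10: 1137 + 205 = 1342
Selection 11: 1342 + 205 = 1547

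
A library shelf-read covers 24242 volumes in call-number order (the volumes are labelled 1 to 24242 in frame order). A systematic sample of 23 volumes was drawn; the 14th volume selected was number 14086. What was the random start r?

k = 24242/23 = 1054
r = 14086 − (14−1)×1054 = 14086 − 13702 = 384

384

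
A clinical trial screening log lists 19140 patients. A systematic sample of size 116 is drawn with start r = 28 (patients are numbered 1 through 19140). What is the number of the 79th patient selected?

12898

k = 19140/116 = 165
79th selection = r + (79−1)·k = 28 + 78×165 = 28 + 12870 = 12898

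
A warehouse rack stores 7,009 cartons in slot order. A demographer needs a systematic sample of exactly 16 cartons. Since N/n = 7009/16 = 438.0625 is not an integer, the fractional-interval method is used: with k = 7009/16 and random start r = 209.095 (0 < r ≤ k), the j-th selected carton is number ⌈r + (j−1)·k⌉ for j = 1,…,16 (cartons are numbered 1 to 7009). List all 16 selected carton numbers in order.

210, 648, 1086, 1524, 1962, 2400, 2838, 3276, 3714, 4152, 4590, 5028, 5466, 5904, 6342, 6781

j=1: r + 0k = 209.095 → ⌈·⌉ = 210
j=2: r + 1k = 647.1575 → ⌈·⌉ = 648
j=3: r + 2k = 1085.22 → ⌈·⌉ = 1086
j=4: r + 3k = 1523.2825 → ⌈·⌉ = 1524
j=5: r + 4k = 1961.345 → ⌈·⌉ = 1962
j=6: r + 5k = 2399.4075 → ⌈·⌉ = 2400
j=7: r + 6k = 2837.47 → ⌈·⌉ = 2838
j=8: r + 7k = 3275.5325 → ⌈·⌉ = 3276
j=9: r + 8k = 3713.595 → ⌈·⌉ = 3714
j=10: r + 9k = 4151.6575 → ⌈·⌉ = 4152
j=11: r + 10k = 4589.72 → ⌈·⌉ = 4590
j=12: r + 11k = 5027.7825 → ⌈·⌉ = 5028
j=13: r + 12k = 5465.845 → ⌈·⌉ = 5466
j=14: r + 13k = 5903.9075 → ⌈·⌉ = 5904
j=15: r + 14k = 6341.97 → ⌈·⌉ = 6342
j=16: r + 15k = 6780.0325 → ⌈·⌉ = 6781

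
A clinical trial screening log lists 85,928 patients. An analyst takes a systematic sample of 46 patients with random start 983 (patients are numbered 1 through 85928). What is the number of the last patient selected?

85043

k = 85928/46 = 1868
46th selection = r + (46−1)·k = 983 + 45×1868 = 983 + 84060 = 85043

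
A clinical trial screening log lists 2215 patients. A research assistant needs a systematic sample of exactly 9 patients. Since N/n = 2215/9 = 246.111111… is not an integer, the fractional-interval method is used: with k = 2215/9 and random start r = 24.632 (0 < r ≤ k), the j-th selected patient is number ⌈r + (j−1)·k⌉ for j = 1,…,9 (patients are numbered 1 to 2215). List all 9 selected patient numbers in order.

25, 271, 517, 763, 1010, 1256, 1502, 1748, 1994

j=1: r + 0k = 24.632 → ⌈·⌉ = 25
j=2: r + 1k = 270.743111… → ⌈·⌉ = 271
j=3: r + 2k = 516.854222… → ⌈·⌉ = 517
j=4: r + 3k = 762.965333… → ⌈·⌉ = 763
j=5: r + 4k = 1009.076444… → ⌈·⌉ = 1010
j=6: r + 5k = 1255.187555… → ⌈·⌉ = 1256
j=7: r + 6k = 1501.298666… → ⌈·⌉ = 1502
j=8: r + 7k = 1747.409777… → ⌈·⌉ = 1748
j=9: r + 8k = 1993.520888… → ⌈·⌉ = 1994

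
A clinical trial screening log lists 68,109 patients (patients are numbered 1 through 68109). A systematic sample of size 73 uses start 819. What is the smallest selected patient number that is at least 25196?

26010

k = 68109/73 = 933
Steps past start: ⌈(25196 − 819)/933⌉ = ⌈24377/933⌉ = 27
Selected patient: 819 + 27×933 = 26010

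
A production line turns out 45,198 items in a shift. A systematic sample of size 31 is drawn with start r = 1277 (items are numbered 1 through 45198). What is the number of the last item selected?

k = 45198/31 = 1458
31st selection = r + (31−1)·k = 1277 + 30×1458 = 1277 + 43740 = 45017

45017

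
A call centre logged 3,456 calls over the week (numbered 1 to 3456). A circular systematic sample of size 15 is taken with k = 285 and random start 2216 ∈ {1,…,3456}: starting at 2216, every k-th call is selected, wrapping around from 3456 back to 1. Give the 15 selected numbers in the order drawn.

Selection 1: 2216
Selection 2: 2216 + 285 = 2501
Selection 3: 2501 + 285 = 2786
Selection 4: 2786 + 285 = 3071
Selection 5: 3071 + 285 = 3356
Selection 6: 3356 + 285 = 3641 → 3641 − 3456 = 185
Selection 7: 185 + 285 = 470
Selection 8: 470 + 285 = 755
Selection 9: 755 + 285 = 1040
Selection 10: 1040 + 285 = 1325
Selection 11: 1325 + 285 = 1610
Selection 12: 1610 + 285 = 1895
Selection 13: 1895 + 285 = 2180
Selection 14: 2180 + 285 = 2465
Selection 15: 2465 + 285 = 2750

2216, 2501, 2786, 3071, 3356, 185, 470, 755, 1040, 1325, 1610, 1895, 2180, 2465, 2750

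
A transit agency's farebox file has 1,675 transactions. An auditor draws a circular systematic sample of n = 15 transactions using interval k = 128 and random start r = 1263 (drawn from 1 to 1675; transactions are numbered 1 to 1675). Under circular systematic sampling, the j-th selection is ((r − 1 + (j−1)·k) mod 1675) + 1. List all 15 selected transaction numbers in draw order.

1263, 1391, 1519, 1647, 100, 228, 356, 484, 612, 740, 868, 996, 1124, 1252, 1380

Selection 1: 1263
Selection 2: 1263 + 128 = 1391
Selection 3: 1391 + 128 = 1519
Selection 4: 1519 + 128 = 1647
Selection 5: 1647 + 128 = 1775 → 1775 − 1675 = 100
Selection 6: 100 + 128 = 228
Selection 7: 228 + 128 = 356
Selection 8: 356 + 128 = 484
Selection 9: 484 + 128 = 612
Selection 10: 612 + 128 = 740
Selection 11: 740 + 128 = 868
Selection 12: 868 + 128 = 996
Selection 13: 996 + 128 = 1124
Selection 14: 1124 + 128 = 1252
Selection 15: 1252 + 128 = 1380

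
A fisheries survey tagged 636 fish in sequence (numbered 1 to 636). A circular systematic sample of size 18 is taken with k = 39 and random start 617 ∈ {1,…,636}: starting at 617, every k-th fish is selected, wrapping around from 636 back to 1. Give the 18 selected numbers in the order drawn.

617, 20, 59, 98, 137, 176, 215, 254, 293, 332, 371, 410, 449, 488, 527, 566, 605, 8

Selection 1: 617
Selection 2: 617 + 39 = 656 → 656 − 636 = 20
Selection 3: 20 + 39 = 59
Selection 4: 59 + 39 = 98
Selection 5: 98 + 39 = 137
Selection 6: 137 + 39 = 176
Selection 7: 176 + 39 = 215
Selection 8: 215 + 39 = 254
Selection 9: 254 + 39 = 293
Selection 10: 293 + 39 = 332
Selection 11: 332 + 39 = 371
Selection 12: 371 + 39 = 410
Selection 13: 410 + 39 = 449
Selection 14: 449 + 39 = 488
Selection 15: 488 + 39 = 527
Selection 16: 527 + 39 = 566
Selection 17: 566 + 39 = 605
Selection 18: 605 + 39 = 644 → 644 − 636 = 8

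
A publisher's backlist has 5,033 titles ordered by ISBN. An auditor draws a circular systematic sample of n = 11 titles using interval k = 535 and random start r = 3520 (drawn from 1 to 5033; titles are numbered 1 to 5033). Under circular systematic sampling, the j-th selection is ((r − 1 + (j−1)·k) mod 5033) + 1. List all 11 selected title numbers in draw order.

Selection 1: 3520
Selection 2: 3520 + 535 = 4055
Selection 3: 4055 + 535 = 4590
Selection 4: 4590 + 535 = 5125 → 5125 − 5033 = 92
Selection 5: 92 + 535 = 627
Selection 6: 627 + 535 = 1162
Selection 7: 1162 + 535 = 1697
Selection 8: 1697 + 535 = 2232
Selection 9: 2232 + 535 = 2767
Selection 10: 2767 + 535 = 3302
Selection 11: 3302 + 535 = 3837

3520, 4055, 4590, 92, 627, 1162, 1697, 2232, 2767, 3302, 3837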